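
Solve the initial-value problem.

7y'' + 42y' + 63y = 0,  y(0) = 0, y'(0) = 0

General solution: y = (C₁ + C₂x)e^(-3x)
Repeated root r = -3
Applying ICs: C₁ = 0, C₂ = 0
Particular solution: y = 0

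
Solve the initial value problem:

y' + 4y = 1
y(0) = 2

General solution: y = 1/4 + Ce^(-4x)
Applying y(0) = 2: C = 2 - 1/4 = 7/4
Particular solution: y = 1/4 + (7/4)e^(-4x)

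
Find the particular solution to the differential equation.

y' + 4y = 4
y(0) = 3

General solution: y = 1 + Ce^(-4x)
Applying y(0) = 3: C = 3 - 1 = 2
Particular solution: y = 1 + 2e^(-4x)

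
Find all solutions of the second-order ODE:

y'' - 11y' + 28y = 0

Characteristic equation: r² - 11r + 28 = 0
Roots: r = 4, 7 (distinct real)
General solution: y = C₁e^(4x) + C₂e^(7x)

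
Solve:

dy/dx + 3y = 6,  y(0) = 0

General solution: y = 2 + Ce^(-3x)
Applying y(0) = 0: C = 0 - 2 = -2
Particular solution: y = 2 - 2e^(-3x)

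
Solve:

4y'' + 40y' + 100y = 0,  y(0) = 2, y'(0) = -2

General solution: y = (C₁ + C₂x)e^(-5x)
Repeated root r = -5
Applying ICs: C₁ = 2, C₂ = 8
Particular solution: y = (2 + 8x)e^(-5x)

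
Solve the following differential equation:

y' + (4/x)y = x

Using integrating factor method:

General solution: y = (1/6)x^2 + Cx^(-4)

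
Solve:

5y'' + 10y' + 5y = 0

Characteristic equation: 5r² + 10r + 5 = 0
Divide by 5: r² + 2r + 1 = 0
Factored: (r + 1)² = 0
Repeated root: r = -1
General solution: y = (C₁ + C₂x)e^(-x)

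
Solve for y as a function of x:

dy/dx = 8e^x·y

Separating variables and integrating:
ln|y| = 8e^x + C

General solution: y = Ce^(8e^x)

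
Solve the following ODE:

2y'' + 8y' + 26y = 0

Characteristic equation: 2r² + 8r + 26 = 0
Divide by 2: r² + 4r + 13 = 0
Roots: r = -2 ± 3i (complex conjugates)
General solution: y = e^(-2x)(C₁cos(3x) + C₂sin(3x))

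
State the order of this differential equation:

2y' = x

The order is 1 (highest derivative is of order 1).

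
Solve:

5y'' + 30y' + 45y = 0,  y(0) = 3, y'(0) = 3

General solution: y = (C₁ + C₂x)e^(-3x)
Repeated root r = -3
Applying ICs: C₁ = 3, C₂ = 12
Particular solution: y = (3 + 12x)e^(-3x)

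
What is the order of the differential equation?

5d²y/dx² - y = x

The order is 2 (highest derivative is of order 2).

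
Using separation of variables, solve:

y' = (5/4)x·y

Separating variables and integrating:
ln|y| = 5x^2/8 + C

General solution: y = Ce^(5x^2/8)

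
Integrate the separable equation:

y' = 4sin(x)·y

Separating variables and integrating:
ln|y| = -4cos(x) + C

General solution: y = Ce^(-4cos(x))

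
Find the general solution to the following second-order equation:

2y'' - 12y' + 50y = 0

Characteristic equation: 2r² - 12r + 50 = 0
Divide by 2: r² - 6r + 25 = 0
Roots: r = 3 ± 4i (complex conjugates)
General solution: y = e^(3x)(C₁cos(4x) + C₂sin(4x))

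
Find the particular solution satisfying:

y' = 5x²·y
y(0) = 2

General solution: y = Ce^(5x³/3)
Applying IC y(0) = 2:
Particular solution: y = 2e^(5x³/3)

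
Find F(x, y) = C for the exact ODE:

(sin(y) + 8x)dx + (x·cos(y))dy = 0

Verify exactness: ∂M/∂y = ∂N/∂x ✓
Find F(x,y) such that ∂F/∂x = M, ∂F/∂y = N
Solution: x·sin(y) + 4x² = C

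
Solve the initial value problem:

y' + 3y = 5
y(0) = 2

General solution: y = 5/3 + Ce^(-3x)
Applying y(0) = 2: C = 2 - 5/3 = 1/3
Particular solution: y = 5/3 + (1/3)e^(-3x)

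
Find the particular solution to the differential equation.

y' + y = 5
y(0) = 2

General solution: y = 5 + Ce^(-x)
Applying y(0) = 2: C = 2 - 5 = -3
Particular solution: y = 5 - 3e^(-x)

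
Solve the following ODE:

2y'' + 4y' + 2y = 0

Characteristic equation: 2r² + 4r + 2 = 0
Divide by 2: r² + 2r + 1 = 0
Factored: (r + 1)² = 0
Repeated root: r = -1
General solution: y = (C₁ + C₂x)e^(-x)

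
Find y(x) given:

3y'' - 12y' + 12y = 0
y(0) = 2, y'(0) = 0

General solution: y = (C₁ + C₂x)e^(2x)
Repeated root r = 2
Applying ICs: C₁ = 2, C₂ = -4
Particular solution: y = (2 - 4x)e^(2x)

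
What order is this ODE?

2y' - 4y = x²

The order is 1 (highest derivative is of order 1).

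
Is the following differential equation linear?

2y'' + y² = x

No. Nonlinear (y² term)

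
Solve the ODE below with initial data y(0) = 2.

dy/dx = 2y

General solution: y = Ce^(2x)
Applying IC y(0) = 2:
Particular solution: y = 2e^(2x)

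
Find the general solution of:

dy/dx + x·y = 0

Using integrating factor method:

General solution: y = Ce^(-x^2/2)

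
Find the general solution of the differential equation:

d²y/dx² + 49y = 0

Characteristic equation: r² + 49 = 0
Roots: r = ±7i (complex conjugates)
General solution: y = C₁cos(7x) + C₂sin(7x)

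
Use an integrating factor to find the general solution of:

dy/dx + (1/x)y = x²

Using integrating factor method:

General solution: y = (1/4)x^3 + C/x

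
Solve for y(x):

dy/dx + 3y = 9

Using integrating factor method:

General solution: y = 3 + Ce^(-3x)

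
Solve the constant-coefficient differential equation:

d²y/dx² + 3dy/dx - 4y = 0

Characteristic equation: r² + 3r - 4 = 0
Roots: r = 1, -4 (distinct real)
General solution: y = C₁e^x + C₂e^(-4x)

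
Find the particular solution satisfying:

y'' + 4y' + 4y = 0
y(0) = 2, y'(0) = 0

General solution: y = (C₁ + C₂x)e^(-2x)
Repeated root r = -2
Applying ICs: C₁ = 2, C₂ = 4
Particular solution: y = (2 + 4x)e^(-2x)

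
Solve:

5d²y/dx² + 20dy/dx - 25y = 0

Characteristic equation: 5r² + 20r - 25 = 0
Divide by 5: r² + 4r - 5 = 0
Roots: r = 1, -5 (distinct real)
General solution: y = C₁e^x + C₂e^(-5x)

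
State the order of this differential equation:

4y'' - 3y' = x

The order is 2 (highest derivative is of order 2).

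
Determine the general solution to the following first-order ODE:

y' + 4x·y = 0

Using integrating factor method:

General solution: y = Ce^(-2x^2)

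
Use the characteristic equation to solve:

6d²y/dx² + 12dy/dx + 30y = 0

Characteristic equation: 6r² + 12r + 30 = 0
Divide by 6: r² + 2r + 5 = 0
Roots: r = -1 ± 2i (complex conjugates)
General solution: y = e^(-x)(C₁cos(2x) + C₂sin(2x))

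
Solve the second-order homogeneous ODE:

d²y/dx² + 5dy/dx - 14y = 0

Characteristic equation: r² + 5r - 14 = 0
Roots: r = 2, -7 (distinct real)
General solution: y = C₁e^(2x) + C₂e^(-7x)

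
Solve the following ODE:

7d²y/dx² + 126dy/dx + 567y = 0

Characteristic equation: 7r² + 126r + 567 = 0
Divide by 7: r² + 18r + 81 = 0
Factored: (r + 9)² = 0
Repeated root: r = -9
General solution: y = (C₁ + C₂x)e^(-9x)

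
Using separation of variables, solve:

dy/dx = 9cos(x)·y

Separating variables and integrating:
ln|y| = 9sin(x) + C

General solution: y = Ce^(9sin(x))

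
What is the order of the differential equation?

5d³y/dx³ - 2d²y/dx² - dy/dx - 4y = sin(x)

The order is 3 (highest derivative is of order 3).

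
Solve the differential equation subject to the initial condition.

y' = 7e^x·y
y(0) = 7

General solution: y = Ce^(7e^x)
Applying IC y(0) = 7:
Particular solution: y = 7e^(7(e^x - 1))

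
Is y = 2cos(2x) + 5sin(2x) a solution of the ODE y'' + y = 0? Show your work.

Verification:
y'' = -8cos(2x) - 20sin(2x)
y'' + y ≠ 0 (frequency mismatch: got 4 instead of 1)

No, it is not a solution.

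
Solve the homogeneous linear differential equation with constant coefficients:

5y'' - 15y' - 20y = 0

Characteristic equation: 5r² - 15r - 20 = 0
Divide by 5: r² - 3r - 4 = 0
Roots: r = 4, -1 (distinct real)
General solution: y = C₁e^(4x) + C₂e^(-x)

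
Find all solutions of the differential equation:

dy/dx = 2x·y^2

Separating variables and integrating:
-1/y = x^2 + C

General solution: y^-1 = -x^2 + C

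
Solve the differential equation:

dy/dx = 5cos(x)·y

Separating variables and integrating:
ln|y| = 5sin(x) + C

General solution: y = Ce^(5sin(x))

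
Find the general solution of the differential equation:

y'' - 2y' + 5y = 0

Characteristic equation: r² - 2r + 5 = 0
Roots: r = 1 ± 2i (complex conjugates)
General solution: y = e^x(C₁cos(2x) + C₂sin(2x))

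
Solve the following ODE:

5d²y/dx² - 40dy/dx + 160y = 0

Characteristic equation: 5r² - 40r + 160 = 0
Divide by 5: r² - 8r + 32 = 0
Roots: r = 4 ± 4i (complex conjugates)
General solution: y = e^(4x)(C₁cos(4x) + C₂sin(4x))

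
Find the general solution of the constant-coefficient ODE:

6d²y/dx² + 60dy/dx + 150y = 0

Characteristic equation: 6r² + 60r + 150 = 0
Divide by 6: r² + 10r + 25 = 0
Factored: (r + 5)² = 0
Repeated root: r = -5
General solution: y = (C₁ + C₂x)e^(-5x)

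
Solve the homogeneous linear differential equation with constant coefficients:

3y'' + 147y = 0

Characteristic equation: 3r² + 147 = 0
Divide by 3: r² + 49 = 0
Roots: r = ±7i (complex conjugates)
General solution: y = C₁cos(7x) + C₂sin(7x)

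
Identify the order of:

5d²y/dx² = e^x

The order is 2 (highest derivative is of order 2).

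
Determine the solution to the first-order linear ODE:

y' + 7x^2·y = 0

Using integrating factor method:

General solution: y = Ce^(-7x^3/3)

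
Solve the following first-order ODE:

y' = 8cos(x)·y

Separating variables and integrating:
ln|y| = 8sin(x) + C

General solution: y = Ce^(8sin(x))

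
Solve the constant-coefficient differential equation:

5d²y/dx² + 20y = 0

Characteristic equation: 5r² + 20 = 0
Divide by 5: r² + 4 = 0
Roots: r = ±2i (complex conjugates)
General solution: y = C₁cos(2x) + C₂sin(2x)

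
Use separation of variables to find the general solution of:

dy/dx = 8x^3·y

Separating variables and integrating:
ln|y| = 2x^4 + C

General solution: y = Ce^(2x^4)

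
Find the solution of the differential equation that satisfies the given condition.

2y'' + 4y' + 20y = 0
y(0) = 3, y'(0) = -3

General solution: y = e^(-x)(C₁cos(3x) + C₂sin(3x))
Complex roots r = -1 ± 3i
Applying ICs: C₁ = 3, C₂ = 0
Particular solution: y = e^(-x)(3cos(3x))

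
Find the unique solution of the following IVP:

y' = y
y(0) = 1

General solution: y = Ce^x
Applying IC y(0) = 1:
Particular solution: y = e^x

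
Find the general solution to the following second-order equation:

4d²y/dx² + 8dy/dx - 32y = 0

Characteristic equation: 4r² + 8r - 32 = 0
Divide by 4: r² + 2r - 8 = 0
Roots: r = 2, -4 (distinct real)
General solution: y = C₁e^(2x) + C₂e^(-4x)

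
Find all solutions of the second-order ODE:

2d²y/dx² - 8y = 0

Characteristic equation: 2r² - 8 = 0
Divide by 2: r² - 4 = 0
Roots: r = 2, -2 (distinct real)
General solution: y = C₁e^(2x) + C₂e^(-2x)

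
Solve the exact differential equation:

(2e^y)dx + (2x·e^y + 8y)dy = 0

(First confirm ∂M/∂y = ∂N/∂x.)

Verify exactness: ∂M/∂y = ∂N/∂x ✓
Find F(x,y) such that ∂F/∂x = M, ∂F/∂y = N
Solution: 2x·e^y + 4y² = C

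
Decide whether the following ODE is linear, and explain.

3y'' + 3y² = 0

Nonlinear (y² term)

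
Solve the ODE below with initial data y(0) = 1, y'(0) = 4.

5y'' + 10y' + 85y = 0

General solution: y = e^(-x)(C₁cos(4x) + C₂sin(4x))
Complex roots r = -1 ± 4i
Applying ICs: C₁ = 1, C₂ = 5/4
Particular solution: y = e^(-x)(cos(4x) + (5/4)sin(4x))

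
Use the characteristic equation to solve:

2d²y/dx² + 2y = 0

Characteristic equation: 2r² + 2 = 0
Divide by 2: r² + 1 = 0
Roots: r = ±i (complex conjugates)
General solution: y = C₁cos(x) + C₂sin(x)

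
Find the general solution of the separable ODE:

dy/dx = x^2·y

Separating variables and integrating:
ln|y| = x^3/3 + C

General solution: y = Ce^(x^3/3)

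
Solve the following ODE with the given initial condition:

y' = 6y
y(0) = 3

General solution: y = Ce^(6x)
Applying IC y(0) = 3:
Particular solution: y = 3e^(6x)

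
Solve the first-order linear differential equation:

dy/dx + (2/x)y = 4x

Using integrating factor method:

General solution: y = x^2 + Cx^(-2)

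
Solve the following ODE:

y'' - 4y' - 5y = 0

Characteristic equation: r² - 4r - 5 = 0
Roots: r = 5, -1 (distinct real)
General solution: y = C₁e^(5x) + C₂e^(-x)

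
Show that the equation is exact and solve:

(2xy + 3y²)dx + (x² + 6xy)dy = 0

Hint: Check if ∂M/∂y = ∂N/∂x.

Verify exactness: ∂M/∂y = ∂N/∂x ✓
Find F(x,y) such that ∂F/∂x = M, ∂F/∂y = N
Solution: x²y + 3xy² = C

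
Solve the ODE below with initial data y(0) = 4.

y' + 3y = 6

General solution: y = 2 + Ce^(-3x)
Applying y(0) = 4: C = 4 - 2 = 2
Particular solution: y = 2 + 2e^(-3x)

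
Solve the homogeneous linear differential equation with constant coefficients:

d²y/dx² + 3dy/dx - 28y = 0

Characteristic equation: r² + 3r - 28 = 0
Roots: r = 4, -7 (distinct real)
General solution: y = C₁e^(4x) + C₂e^(-7x)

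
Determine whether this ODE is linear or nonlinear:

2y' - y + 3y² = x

Nonlinear (y² term)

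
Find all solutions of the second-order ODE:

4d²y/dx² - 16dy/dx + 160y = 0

Characteristic equation: 4r² - 16r + 160 = 0
Divide by 4: r² - 4r + 40 = 0
Roots: r = 2 ± 6i (complex conjugates)
General solution: y = e^(2x)(C₁cos(6x) + C₂sin(6x))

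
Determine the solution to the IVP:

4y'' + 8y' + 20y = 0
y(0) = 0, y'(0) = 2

General solution: y = e^(-x)(C₁cos(2x) + C₂sin(2x))
Complex roots r = -1 ± 2i
Applying ICs: C₁ = 0, C₂ = 1
Particular solution: y = e^(-x)(sin(2x))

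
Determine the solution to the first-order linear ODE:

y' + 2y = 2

Using integrating factor method:

General solution: y = 1 + Ce^(-2x)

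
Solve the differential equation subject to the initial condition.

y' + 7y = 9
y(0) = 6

General solution: y = 9/7 + Ce^(-7x)
Applying y(0) = 6: C = 6 - 9/7 = 33/7
Particular solution: y = 9/7 + (33/7)e^(-7x)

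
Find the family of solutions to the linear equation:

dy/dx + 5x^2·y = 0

Using integrating factor method:

General solution: y = Ce^(-5x^3/3)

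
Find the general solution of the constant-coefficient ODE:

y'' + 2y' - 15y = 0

Characteristic equation: r² + 2r - 15 = 0
Roots: r = 3, -5 (distinct real)
General solution: y = C₁e^(3x) + C₂e^(-5x)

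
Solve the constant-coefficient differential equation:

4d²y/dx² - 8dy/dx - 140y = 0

Characteristic equation: 4r² - 8r - 140 = 0
Divide by 4: r² - 2r - 35 = 0
Roots: r = 7, -5 (distinct real)
General solution: y = C₁e^(7x) + C₂e^(-5x)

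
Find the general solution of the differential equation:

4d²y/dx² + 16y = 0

Characteristic equation: 4r² + 16 = 0
Divide by 4: r² + 4 = 0
Roots: r = ±2i (complex conjugates)
General solution: y = C₁cos(2x) + C₂sin(2x)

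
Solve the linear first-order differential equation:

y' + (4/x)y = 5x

Using integrating factor method:

General solution: y = (5/6)x^2 + Cx^(-4)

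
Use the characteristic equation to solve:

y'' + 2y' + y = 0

Characteristic equation: r² + 2r + 1 = 0
Factored: (r + 1)² = 0
Repeated root: r = -1
General solution: y = (C₁ + C₂x)e^(-x)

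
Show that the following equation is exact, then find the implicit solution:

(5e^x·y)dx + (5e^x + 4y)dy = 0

Verify exactness: ∂M/∂y = ∂N/∂x ✓
Find F(x,y) such that ∂F/∂x = M, ∂F/∂y = N
Solution: 5e^x·y + 2y² = C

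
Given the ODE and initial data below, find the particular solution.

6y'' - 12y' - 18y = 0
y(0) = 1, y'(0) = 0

General solution: y = C₁e^(3x) + C₂e^(-x)
Applying ICs: C₁ = 1/4, C₂ = 3/4
Particular solution: y = (1/4)e^(3x) + (3/4)e^(-x)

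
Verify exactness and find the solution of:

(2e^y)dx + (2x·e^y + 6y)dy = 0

Verify exactness: ∂M/∂y = ∂N/∂x ✓
Find F(x,y) such that ∂F/∂x = M, ∂F/∂y = N
Solution: 2x·e^y + 3y² = C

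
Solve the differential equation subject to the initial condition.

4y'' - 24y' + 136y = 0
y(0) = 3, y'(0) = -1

General solution: y = e^(3x)(C₁cos(5x) + C₂sin(5x))
Complex roots r = 3 ± 5i
Applying ICs: C₁ = 3, C₂ = -2
Particular solution: y = e^(3x)(3cos(5x) - 2sin(5x))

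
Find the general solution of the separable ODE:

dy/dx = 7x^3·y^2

Separating variables and integrating:
-1/y = 7x^4/4 + C

General solution: y^-1 = (-7/4)x^4 + C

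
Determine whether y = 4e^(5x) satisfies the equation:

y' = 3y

Verification:
y = 4e^(5x)
y' = 20e^(5x)
But 3y = 12e^(5x)
y' ≠ 3y — the derivative does not match

No, it is not a solution.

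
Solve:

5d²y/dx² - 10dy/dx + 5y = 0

Characteristic equation: 5r² - 10r + 5 = 0
Divide by 5: r² - 2r + 1 = 0
Factored: (r - 1)² = 0
Repeated root: r = 1
General solution: y = (C₁ + C₂x)e^x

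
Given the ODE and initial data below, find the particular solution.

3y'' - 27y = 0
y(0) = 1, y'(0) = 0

General solution: y = C₁e^(3x) + C₂e^(-3x)
Applying ICs: C₁ = 1/2, C₂ = 1/2
Particular solution: y = (1/2)e^(3x) + (1/2)e^(-3x)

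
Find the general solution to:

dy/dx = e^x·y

Separating variables and integrating:
ln|y| = e^x + C

General solution: y = Ce^(e^x)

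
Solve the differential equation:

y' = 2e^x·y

Separating variables and integrating:
ln|y| = 2e^x + C

General solution: y = Ce^(2e^x)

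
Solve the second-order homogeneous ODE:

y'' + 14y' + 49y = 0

Characteristic equation: r² + 14r + 49 = 0
Factored: (r + 7)² = 0
Repeated root: r = -7
General solution: y = (C₁ + C₂x)e^(-7x)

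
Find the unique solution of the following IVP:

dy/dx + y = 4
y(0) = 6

General solution: y = 4 + Ce^(-x)
Applying y(0) = 6: C = 6 - 4 = 2
Particular solution: y = 4 + 2e^(-x)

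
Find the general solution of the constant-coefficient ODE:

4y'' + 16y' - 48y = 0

Characteristic equation: 4r² + 16r - 48 = 0
Divide by 4: r² + 4r - 12 = 0
Roots: r = 2, -6 (distinct real)
General solution: y = C₁e^(2x) + C₂e^(-6x)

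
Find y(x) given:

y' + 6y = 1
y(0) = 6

General solution: y = 1/6 + Ce^(-6x)
Applying y(0) = 6: C = 6 - 1/6 = 35/6
Particular solution: y = 1/6 + (35/6)e^(-6x)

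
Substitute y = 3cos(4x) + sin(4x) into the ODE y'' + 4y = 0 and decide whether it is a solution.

Verification:
y'' = -48cos(4x) - 16sin(4x)
y'' + 4y ≠ 0 (frequency mismatch: got 16 instead of 4)

No, it is not a solution.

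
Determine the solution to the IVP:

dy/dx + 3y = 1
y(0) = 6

General solution: y = 1/3 + Ce^(-3x)
Applying y(0) = 6: C = 6 - 1/3 = 17/3
Particular solution: y = 1/3 + (17/3)e^(-3x)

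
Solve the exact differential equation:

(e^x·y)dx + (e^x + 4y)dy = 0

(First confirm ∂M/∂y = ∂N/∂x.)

Verify exactness: ∂M/∂y = ∂N/∂x ✓
Find F(x,y) such that ∂F/∂x = M, ∂F/∂y = N
Solution: e^x·y + 2y² = C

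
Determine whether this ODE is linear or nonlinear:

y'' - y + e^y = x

Nonlinear (e^y is nonlinear in y)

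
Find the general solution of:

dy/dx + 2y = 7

Using integrating factor method:

General solution: y = 7/2 + Ce^(-2x)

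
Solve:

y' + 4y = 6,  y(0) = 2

General solution: y = 3/2 + Ce^(-4x)
Applying y(0) = 2: C = 2 - 3/2 = 1/2
Particular solution: y = 3/2 + (1/2)e^(-4x)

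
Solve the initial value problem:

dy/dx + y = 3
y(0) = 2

General solution: y = 3 + Ce^(-x)
Applying y(0) = 2: C = 2 - 3 = -1
Particular solution: y = 3 - e^(-x)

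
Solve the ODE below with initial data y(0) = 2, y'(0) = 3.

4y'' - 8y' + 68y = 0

General solution: y = e^x(C₁cos(4x) + C₂sin(4x))
Complex roots r = 1 ± 4i
Applying ICs: C₁ = 2, C₂ = 1/4
Particular solution: y = e^x(2cos(4x) + (1/4)sin(4x))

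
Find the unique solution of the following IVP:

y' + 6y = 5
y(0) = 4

General solution: y = 5/6 + Ce^(-6x)
Applying y(0) = 4: C = 4 - 5/6 = 19/6
Particular solution: y = 5/6 + (19/6)e^(-6x)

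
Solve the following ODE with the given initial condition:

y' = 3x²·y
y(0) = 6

General solution: y = Ce^(x³)
Applying IC y(0) = 6:
Particular solution: y = 6e^(x³)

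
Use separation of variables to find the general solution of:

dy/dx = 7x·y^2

Separating variables and integrating:
-1/y = 7x^2/2 + C

General solution: y^-1 = (-7/2)x^2 + C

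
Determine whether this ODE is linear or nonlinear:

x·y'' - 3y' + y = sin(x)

Linear (y and its derivatives appear to the first power only, no products of y terms)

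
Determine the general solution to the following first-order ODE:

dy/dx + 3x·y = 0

Using integrating factor method:

General solution: y = Ce^(-3x^2/2)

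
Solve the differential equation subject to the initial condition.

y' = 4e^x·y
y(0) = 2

General solution: y = Ce^(4e^x)
Applying IC y(0) = 2:
Particular solution: y = 2e^(4(e^x - 1))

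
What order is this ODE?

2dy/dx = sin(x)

The order is 1 (highest derivative is of order 1).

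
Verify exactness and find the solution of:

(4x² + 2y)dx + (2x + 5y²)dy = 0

Verify exactness: ∂M/∂y = ∂N/∂x ✓
Find F(x,y) such that ∂F/∂x = M, ∂F/∂y = N
Solution: 4x³/3 + 2xy + 5y³/3 = C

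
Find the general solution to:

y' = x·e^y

Separating variables and integrating:
-e^(-y) = x²/2 + C

General solution: y = -ln(C - x²/2)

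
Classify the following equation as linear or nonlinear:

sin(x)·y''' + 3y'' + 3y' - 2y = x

Linear (y and its derivatives appear to the first power only, no products of y terms)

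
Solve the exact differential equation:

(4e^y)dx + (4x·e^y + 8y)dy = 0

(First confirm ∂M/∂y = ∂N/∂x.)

Verify exactness: ∂M/∂y = ∂N/∂x ✓
Find F(x,y) such that ∂F/∂x = M, ∂F/∂y = N
Solution: 4x·e^y + 4y² = C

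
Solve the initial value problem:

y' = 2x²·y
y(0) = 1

General solution: y = Ce^(2x³/3)
Applying IC y(0) = 1:
Particular solution: y = e^(2x³/3)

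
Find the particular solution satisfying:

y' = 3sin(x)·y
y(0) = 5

General solution: y = Ce^(-3cos(x))
Applying IC y(0) = 5:
Particular solution: y = 5e^(3(1-cos(x)))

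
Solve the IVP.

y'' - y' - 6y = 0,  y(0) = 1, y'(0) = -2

General solution: y = C₁e^(3x) + C₂e^(-2x)
Applying ICs: C₁ = 0, C₂ = 1
Particular solution: y = e^(-2x)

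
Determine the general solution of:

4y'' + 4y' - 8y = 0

Characteristic equation: 4r² + 4r - 8 = 0
Divide by 4: r² + r - 2 = 0
Roots: r = 1, -2 (distinct real)
General solution: y = C₁e^x + C₂e^(-2x)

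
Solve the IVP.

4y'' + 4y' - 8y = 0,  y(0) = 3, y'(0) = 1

General solution: y = C₁e^x + C₂e^(-2x)
Applying ICs: C₁ = 7/3, C₂ = 2/3
Particular solution: y = (7/3)e^x + (2/3)e^(-2x)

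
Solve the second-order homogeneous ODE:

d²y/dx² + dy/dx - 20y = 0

Characteristic equation: r² + r - 20 = 0
Roots: r = 4, -5 (distinct real)
General solution: y = C₁e^(4x) + C₂e^(-5x)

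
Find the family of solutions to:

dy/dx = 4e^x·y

Separating variables and integrating:
ln|y| = 4e^x + C

General solution: y = Ce^(4e^x)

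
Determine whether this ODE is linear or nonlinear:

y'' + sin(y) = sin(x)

Nonlinear (sin(y) is nonlinear in y)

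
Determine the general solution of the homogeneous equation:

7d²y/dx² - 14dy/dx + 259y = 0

Characteristic equation: 7r² - 14r + 259 = 0
Divide by 7: r² - 2r + 37 = 0
Roots: r = 1 ± 6i (complex conjugates)
General solution: y = e^x(C₁cos(6x) + C₂sin(6x))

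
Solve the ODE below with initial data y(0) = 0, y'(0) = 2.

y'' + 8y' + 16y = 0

General solution: y = (C₁ + C₂x)e^(-4x)
Repeated root r = -4
Applying ICs: C₁ = 0, C₂ = 2
Particular solution: y = 2xe^(-4x)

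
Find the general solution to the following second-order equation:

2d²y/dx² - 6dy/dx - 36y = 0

Characteristic equation: 2r² - 6r - 36 = 0
Divide by 2: r² - 3r - 18 = 0
Roots: r = 6, -3 (distinct real)
General solution: y = C₁e^(6x) + C₂e^(-3x)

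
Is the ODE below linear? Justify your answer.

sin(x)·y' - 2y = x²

Yes. Linear (y and its derivatives appear to the first power only, no products of y terms)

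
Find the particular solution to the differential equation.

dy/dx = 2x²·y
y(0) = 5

General solution: y = Ce^(2x³/3)
Applying IC y(0) = 5:
Particular solution: y = 5e^(2x³/3)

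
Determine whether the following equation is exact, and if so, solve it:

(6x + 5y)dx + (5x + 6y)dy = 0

Verify exactness: ∂M/∂y = ∂N/∂x ✓
Find F(x,y) such that ∂F/∂x = M, ∂F/∂y = N
Solution: 3x² + 5xy + 3y² = C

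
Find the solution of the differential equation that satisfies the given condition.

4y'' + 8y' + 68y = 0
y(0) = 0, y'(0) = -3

General solution: y = e^(-x)(C₁cos(4x) + C₂sin(4x))
Complex roots r = -1 ± 4i
Applying ICs: C₁ = 0, C₂ = -3/4
Particular solution: y = e^(-x)(-(3/4)sin(4x))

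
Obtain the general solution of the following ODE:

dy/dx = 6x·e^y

Separating variables and integrating:
-e^(-y) = 3x² + C

General solution: y = -ln(C - 3x²)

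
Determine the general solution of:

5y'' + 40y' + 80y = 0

Characteristic equation: 5r² + 40r + 80 = 0
Divide by 5: r² + 8r + 16 = 0
Factored: (r + 4)² = 0
Repeated root: r = -4
General solution: y = (C₁ + C₂x)e^(-4x)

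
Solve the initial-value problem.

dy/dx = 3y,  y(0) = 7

General solution: y = Ce^(3x)
Applying IC y(0) = 7:
Particular solution: y = 7e^(3x)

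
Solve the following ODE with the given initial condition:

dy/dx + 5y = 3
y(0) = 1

General solution: y = 3/5 + Ce^(-5x)
Applying y(0) = 1: C = 1 - 3/5 = 2/5
Particular solution: y = 3/5 + (2/5)e^(-5x)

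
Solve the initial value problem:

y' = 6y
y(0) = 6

General solution: y = Ce^(6x)
Applying IC y(0) = 6:
Particular solution: y = 6e^(6x)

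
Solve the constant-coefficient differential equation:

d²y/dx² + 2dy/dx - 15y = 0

Characteristic equation: r² + 2r - 15 = 0
Roots: r = 3, -5 (distinct real)
General solution: y = C₁e^(3x) + C₂e^(-5x)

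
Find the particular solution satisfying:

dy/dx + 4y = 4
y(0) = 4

General solution: y = 1 + Ce^(-4x)
Applying y(0) = 4: C = 4 - 1 = 3
Particular solution: y = 1 + 3e^(-4x)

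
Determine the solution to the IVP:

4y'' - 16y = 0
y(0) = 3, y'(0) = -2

General solution: y = C₁e^(2x) + C₂e^(-2x)
Applying ICs: C₁ = 1, C₂ = 2
Particular solution: y = e^(2x) + 2e^(-2x)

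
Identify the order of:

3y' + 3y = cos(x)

The order is 1 (highest derivative is of order 1).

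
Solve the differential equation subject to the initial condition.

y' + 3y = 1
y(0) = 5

General solution: y = 1/3 + Ce^(-3x)
Applying y(0) = 5: C = 5 - 1/3 = 14/3
Particular solution: y = 1/3 + (14/3)e^(-3x)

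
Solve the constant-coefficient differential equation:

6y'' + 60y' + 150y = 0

Characteristic equation: 6r² + 60r + 150 = 0
Divide by 6: r² + 10r + 25 = 0
Factored: (r + 5)² = 0
Repeated root: r = -5
General solution: y = (C₁ + C₂x)e^(-5x)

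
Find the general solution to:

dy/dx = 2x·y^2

Separating variables and integrating:
-1/y = x^2 + C

General solution: y^-1 = -x^2 + C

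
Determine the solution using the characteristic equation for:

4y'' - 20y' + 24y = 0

Characteristic equation: 4r² - 20r + 24 = 0
Divide by 4: r² - 5r + 6 = 0
Roots: r = 3, 2 (distinct real)
General solution: y = C₁e^(3x) + C₂e^(2x)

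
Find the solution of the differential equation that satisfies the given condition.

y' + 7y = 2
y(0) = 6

General solution: y = 2/7 + Ce^(-7x)
Applying y(0) = 6: C = 6 - 2/7 = 40/7
Particular solution: y = 2/7 + (40/7)e^(-7x)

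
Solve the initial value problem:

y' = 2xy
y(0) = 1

General solution: y = Ce^(x²)
Applying IC y(0) = 1:
Particular solution: y = e^(x²)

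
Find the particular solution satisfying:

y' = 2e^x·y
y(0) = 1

General solution: y = Ce^(2e^x)
Applying IC y(0) = 1:
Particular solution: y = e^(2(e^x - 1))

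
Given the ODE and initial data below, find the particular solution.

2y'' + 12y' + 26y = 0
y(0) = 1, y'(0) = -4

General solution: y = e^(-3x)(C₁cos(2x) + C₂sin(2x))
Complex roots r = -3 ± 2i
Applying ICs: C₁ = 1, C₂ = -1/2
Particular solution: y = e^(-3x)(cos(2x) - (1/2)sin(2x))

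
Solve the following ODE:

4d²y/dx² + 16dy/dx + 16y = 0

Characteristic equation: 4r² + 16r + 16 = 0
Divide by 4: r² + 4r + 4 = 0
Factored: (r + 2)² = 0
Repeated root: r = -2
General solution: y = (C₁ + C₂x)e^(-2x)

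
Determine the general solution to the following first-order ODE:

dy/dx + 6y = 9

Using integrating factor method:

General solution: y = 3/2 + Ce^(-6x)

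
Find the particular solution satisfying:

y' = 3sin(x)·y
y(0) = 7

General solution: y = Ce^(-3cos(x))
Applying IC y(0) = 7:
Particular solution: y = 7e^(3(1-cos(x)))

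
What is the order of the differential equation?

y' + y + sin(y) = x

The order is 1 (highest derivative is of order 1).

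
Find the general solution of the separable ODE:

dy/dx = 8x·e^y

Separating variables and integrating:
-e^(-y) = 4x² + C

General solution: y = -ln(C - 4x²)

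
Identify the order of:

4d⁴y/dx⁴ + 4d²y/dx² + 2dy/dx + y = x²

The order is 4 (highest derivative is of order 4).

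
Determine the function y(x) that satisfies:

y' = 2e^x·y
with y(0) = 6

General solution: y = Ce^(2e^x)
Applying IC y(0) = 6:
Particular solution: y = 6e^(2(e^x - 1))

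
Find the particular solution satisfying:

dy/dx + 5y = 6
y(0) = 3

General solution: y = 6/5 + Ce^(-5x)
Applying y(0) = 3: C = 3 - 6/5 = 9/5
Particular solution: y = 6/5 + (9/5)e^(-5x)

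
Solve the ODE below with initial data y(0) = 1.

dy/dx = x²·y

General solution: y = Ce^(x³/3)
Applying IC y(0) = 1:
Particular solution: y = e^(x³/3)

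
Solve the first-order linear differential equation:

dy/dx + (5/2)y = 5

Using integrating factor method:

General solution: y = 2 + Ce^(-5x/2)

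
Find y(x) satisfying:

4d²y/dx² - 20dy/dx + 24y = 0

Characteristic equation: 4r² - 20r + 24 = 0
Divide by 4: r² - 5r + 6 = 0
Roots: r = 3, 2 (distinct real)
General solution: y = C₁e^(3x) + C₂e^(2x)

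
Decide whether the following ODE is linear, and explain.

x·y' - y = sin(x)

Linear (y and its derivatives appear to the first power only, no products of y terms)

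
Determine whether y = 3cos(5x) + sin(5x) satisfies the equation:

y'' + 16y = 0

Verification:
y'' = -75cos(5x) - 25sin(5x)
y'' + 16y ≠ 0 (frequency mismatch: got 25 instead of 16)

No, it is not a solution.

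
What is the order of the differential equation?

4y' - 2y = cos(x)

The order is 1 (highest derivative is of order 1).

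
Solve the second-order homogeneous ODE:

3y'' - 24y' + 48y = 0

Characteristic equation: 3r² - 24r + 48 = 0
Divide by 3: r² - 8r + 16 = 0
Factored: (r - 4)² = 0
Repeated root: r = 4
General solution: y = (C₁ + C₂x)e^(4x)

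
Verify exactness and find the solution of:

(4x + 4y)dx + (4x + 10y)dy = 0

Verify exactness: ∂M/∂y = ∂N/∂x ✓
Find F(x,y) such that ∂F/∂x = M, ∂F/∂y = N
Solution: 2x² + 4xy + 5y² = C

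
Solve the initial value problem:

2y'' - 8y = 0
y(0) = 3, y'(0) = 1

General solution: y = C₁e^(2x) + C₂e^(-2x)
Applying ICs: C₁ = 7/4, C₂ = 5/4
Particular solution: y = (7/4)e^(2x) + (5/4)e^(-2x)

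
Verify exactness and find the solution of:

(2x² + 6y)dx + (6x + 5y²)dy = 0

Verify exactness: ∂M/∂y = ∂N/∂x ✓
Find F(x,y) such that ∂F/∂x = M, ∂F/∂y = N
Solution: 2x³/3 + 6xy + 5y³/3 = C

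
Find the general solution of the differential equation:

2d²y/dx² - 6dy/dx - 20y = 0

Characteristic equation: 2r² - 6r - 20 = 0
Divide by 2: r² - 3r - 10 = 0
Roots: r = 5, -2 (distinct real)
General solution: y = C₁e^(5x) + C₂e^(-2x)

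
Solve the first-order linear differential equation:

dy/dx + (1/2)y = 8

Using integrating factor method:

General solution: y = 16 + Ce^(-x/2)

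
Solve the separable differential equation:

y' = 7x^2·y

Separating variables and integrating:
ln|y| = 7x^3/3 + C

General solution: y = Ce^(7x^3/3)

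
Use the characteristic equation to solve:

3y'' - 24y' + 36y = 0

Characteristic equation: 3r² - 24r + 36 = 0
Divide by 3: r² - 8r + 12 = 0
Roots: r = 6, 2 (distinct real)
General solution: y = C₁e^(6x) + C₂e^(2x)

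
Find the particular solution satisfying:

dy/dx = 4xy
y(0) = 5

General solution: y = Ce^(2x²)
Applying IC y(0) = 5:
Particular solution: y = 5e^(2x²)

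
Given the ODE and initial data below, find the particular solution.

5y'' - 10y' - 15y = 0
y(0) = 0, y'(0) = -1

General solution: y = C₁e^(3x) + C₂e^(-x)
Applying ICs: C₁ = -1/4, C₂ = 1/4
Particular solution: y = -(1/4)e^(3x) + (1/4)e^(-x)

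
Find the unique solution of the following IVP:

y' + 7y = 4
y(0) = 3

General solution: y = 4/7 + Ce^(-7x)
Applying y(0) = 3: C = 3 - 4/7 = 17/7
Particular solution: y = 4/7 + (17/7)e^(-7x)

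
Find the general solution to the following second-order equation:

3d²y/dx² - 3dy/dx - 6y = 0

Characteristic equation: 3r² - 3r - 6 = 0
Divide by 3: r² - r - 2 = 0
Roots: r = 2, -1 (distinct real)
General solution: y = C₁e^(2x) + C₂e^(-x)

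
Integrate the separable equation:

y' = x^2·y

Separating variables and integrating:
ln|y| = x^3/3 + C

General solution: y = Ce^(x^3/3)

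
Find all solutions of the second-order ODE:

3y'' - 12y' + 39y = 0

Characteristic equation: 3r² - 12r + 39 = 0
Divide by 3: r² - 4r + 13 = 0
Roots: r = 2 ± 3i (complex conjugates)
General solution: y = e^(2x)(C₁cos(3x) + C₂sin(3x))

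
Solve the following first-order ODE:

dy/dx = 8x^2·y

Separating variables and integrating:
ln|y| = 8x^3/3 + C

General solution: y = Ce^(8x^3/3)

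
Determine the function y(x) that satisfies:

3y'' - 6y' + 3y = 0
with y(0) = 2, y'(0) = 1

General solution: y = (C₁ + C₂x)e^x
Repeated root r = 1
Applying ICs: C₁ = 2, C₂ = -1
Particular solution: y = (2 - x)e^x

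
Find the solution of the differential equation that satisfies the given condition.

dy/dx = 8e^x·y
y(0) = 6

General solution: y = Ce^(8e^x)
Applying IC y(0) = 6:
Particular solution: y = 6e^(8(e^x - 1))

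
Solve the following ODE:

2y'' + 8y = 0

Characteristic equation: 2r² + 8 = 0
Divide by 2: r² + 4 = 0
Roots: r = ±2i (complex conjugates)
General solution: y = C₁cos(2x) + C₂sin(2x)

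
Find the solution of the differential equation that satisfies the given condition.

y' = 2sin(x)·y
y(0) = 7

General solution: y = Ce^(-2cos(x))
Applying IC y(0) = 7:
Particular solution: y = 7e^(2(1-cos(x)))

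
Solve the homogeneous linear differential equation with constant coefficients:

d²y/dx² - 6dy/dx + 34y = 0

Characteristic equation: r² - 6r + 34 = 0
Roots: r = 3 ± 5i (complex conjugates)
General solution: y = e^(3x)(C₁cos(5x) + C₂sin(5x))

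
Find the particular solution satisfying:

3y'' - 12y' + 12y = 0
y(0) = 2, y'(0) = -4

General solution: y = (C₁ + C₂x)e^(2x)
Repeated root r = 2
Applying ICs: C₁ = 2, C₂ = -8
Particular solution: y = (2 - 8x)e^(2x)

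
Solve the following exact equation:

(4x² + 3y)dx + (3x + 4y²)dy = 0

Verify exactness: ∂M/∂y = ∂N/∂x ✓
Find F(x,y) such that ∂F/∂x = M, ∂F/∂y = N
Solution: 4x³/3 + 3xy + 4y³/3 = C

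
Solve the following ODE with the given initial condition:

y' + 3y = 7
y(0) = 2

General solution: y = 7/3 + Ce^(-3x)
Applying y(0) = 2: C = 2 - 7/3 = -1/3
Particular solution: y = 7/3 - (1/3)e^(-3x)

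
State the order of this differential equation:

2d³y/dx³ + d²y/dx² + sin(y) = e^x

The order is 3 (highest derivative is of order 3).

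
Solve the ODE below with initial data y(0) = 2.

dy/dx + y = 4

General solution: y = 4 + Ce^(-x)
Applying y(0) = 2: C = 2 - 4 = -2
Particular solution: y = 4 - 2e^(-x)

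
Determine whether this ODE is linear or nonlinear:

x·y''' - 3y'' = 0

Linear (y and its derivatives appear to the first power only, no products of y terms)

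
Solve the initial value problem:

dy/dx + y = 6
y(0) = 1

General solution: y = 6 + Ce^(-x)
Applying y(0) = 1: C = 1 - 6 = -5
Particular solution: y = 6 - 5e^(-x)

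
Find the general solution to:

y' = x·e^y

Separating variables and integrating:
-e^(-y) = x²/2 + C

General solution: y = -ln(C - x²/2)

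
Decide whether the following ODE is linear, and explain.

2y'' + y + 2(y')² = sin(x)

Nonlinear ((y')² term)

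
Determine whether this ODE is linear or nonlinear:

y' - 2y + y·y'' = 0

Nonlinear (y·y'' term)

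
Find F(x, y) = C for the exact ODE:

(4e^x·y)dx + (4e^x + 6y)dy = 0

Verify exactness: ∂M/∂y = ∂N/∂x ✓
Find F(x,y) such that ∂F/∂x = M, ∂F/∂y = N
Solution: 4e^x·y + 3y² = C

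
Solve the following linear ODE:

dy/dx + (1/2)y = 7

Using integrating factor method:

General solution: y = 14 + Ce^(-x/2)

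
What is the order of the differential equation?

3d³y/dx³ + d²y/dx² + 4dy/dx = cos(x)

The order is 3 (highest derivative is of order 3).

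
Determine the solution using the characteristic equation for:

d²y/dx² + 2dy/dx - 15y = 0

Characteristic equation: r² + 2r - 15 = 0
Roots: r = 3, -5 (distinct real)
General solution: y = C₁e^(3x) + C₂e^(-5x)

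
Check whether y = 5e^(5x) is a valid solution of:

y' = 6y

Verification:
y = 5e^(5x)
y' = 25e^(5x)
But 6y = 30e^(5x)
y' ≠ 6y — the derivative does not match

No, it is not a solution.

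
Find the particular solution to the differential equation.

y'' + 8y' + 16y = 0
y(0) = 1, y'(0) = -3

General solution: y = (C₁ + C₂x)e^(-4x)
Repeated root r = -4
Applying ICs: C₁ = 1, C₂ = 1
Particular solution: y = (1 + x)e^(-4x)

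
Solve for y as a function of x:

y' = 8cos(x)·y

Separating variables and integrating:
ln|y| = 8sin(x) + C

General solution: y = Ce^(8sin(x))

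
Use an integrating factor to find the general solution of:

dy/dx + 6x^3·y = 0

Using integrating factor method:

General solution: y = Ce^(-3x^4/2)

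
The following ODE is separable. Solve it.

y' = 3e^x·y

Separating variables and integrating:
ln|y| = 3e^x + C

General solution: y = Ce^(3e^x)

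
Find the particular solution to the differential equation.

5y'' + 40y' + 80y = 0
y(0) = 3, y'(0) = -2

General solution: y = (C₁ + C₂x)e^(-4x)
Repeated root r = -4
Applying ICs: C₁ = 3, C₂ = 10
Particular solution: y = (3 + 10x)e^(-4x)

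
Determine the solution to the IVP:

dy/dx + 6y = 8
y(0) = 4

General solution: y = 4/3 + Ce^(-6x)
Applying y(0) = 4: C = 4 - 4/3 = 8/3
Particular solution: y = 4/3 + (8/3)e^(-6x)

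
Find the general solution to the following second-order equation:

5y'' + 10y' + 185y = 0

Characteristic equation: 5r² + 10r + 185 = 0
Divide by 5: r² + 2r + 37 = 0
Roots: r = -1 ± 6i (complex conjugates)
General solution: y = e^(-x)(C₁cos(6x) + C₂sin(6x))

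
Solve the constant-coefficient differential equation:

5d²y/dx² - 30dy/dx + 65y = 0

Characteristic equation: 5r² - 30r + 65 = 0
Divide by 5: r² - 6r + 13 = 0
Roots: r = 3 ± 2i (complex conjugates)
General solution: y = e^(3x)(C₁cos(2x) + C₂sin(2x))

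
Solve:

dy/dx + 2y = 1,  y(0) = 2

General solution: y = 1/2 + Ce^(-2x)
Applying y(0) = 2: C = 2 - 1/2 = 3/2
Particular solution: y = 1/2 + (3/2)e^(-2x)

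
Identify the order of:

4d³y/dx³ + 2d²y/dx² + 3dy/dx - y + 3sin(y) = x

The order is 3 (highest derivative is of order 3).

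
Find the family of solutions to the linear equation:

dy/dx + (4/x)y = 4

Using integrating factor method:

General solution: y = (4/5)x + Cx^(-4)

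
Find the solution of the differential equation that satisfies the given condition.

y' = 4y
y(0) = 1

General solution: y = Ce^(4x)
Applying IC y(0) = 1:
Particular solution: y = e^(4x)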